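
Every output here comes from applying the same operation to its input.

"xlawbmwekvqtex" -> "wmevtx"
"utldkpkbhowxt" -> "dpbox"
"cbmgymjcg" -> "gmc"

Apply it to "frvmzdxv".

The pattern: delete the first 2 characters, then keep every other character starting from the second (positions 2nd, 4th, 6th, ...).
So "frvmzdxv" becomes "mdv".

mdv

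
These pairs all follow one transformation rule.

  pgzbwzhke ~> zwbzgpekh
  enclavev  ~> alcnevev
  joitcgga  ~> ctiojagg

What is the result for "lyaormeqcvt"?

Rule — reverse the string, then move the first 3 characters to the end (rotate left by 3).
On "lyaormeqcvt" that produces "qemroayltvc".

qemroayltvc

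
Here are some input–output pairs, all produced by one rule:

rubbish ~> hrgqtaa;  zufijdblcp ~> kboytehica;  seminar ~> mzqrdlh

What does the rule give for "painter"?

In each case the input is transformed by: shift every letter 1 place backward in the alphabet (wrapping around), then move the last 3 characters to the front (rotate right by 3).
"painter" → "ozhmsdq" → "sdqozhm".
(Check on "rubbish": → "qtaahrg" → "hrgqtaa" ✓)

sdqozhm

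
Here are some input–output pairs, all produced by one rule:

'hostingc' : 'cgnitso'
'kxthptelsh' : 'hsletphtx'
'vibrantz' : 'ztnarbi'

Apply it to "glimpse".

Looking at the pairs, the operation is to delete the first character, then reverse the string.
Applying both steps to "glimpse": "limpse", then "espmil".
(Check on "hostingc": → "ostingc" → "cgnitso" ✓)

espmil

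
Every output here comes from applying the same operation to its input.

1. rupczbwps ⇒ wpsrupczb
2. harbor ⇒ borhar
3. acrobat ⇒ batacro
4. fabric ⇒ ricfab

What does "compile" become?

The rule is to move the last 3 characters to the front (rotate right by 3).
So "compile" becomes "ilecomp".

ilecomp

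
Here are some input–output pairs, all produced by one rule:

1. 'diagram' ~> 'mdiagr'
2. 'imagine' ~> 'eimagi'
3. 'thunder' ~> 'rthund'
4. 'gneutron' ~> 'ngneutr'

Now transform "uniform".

The pattern: move the last character to the front, then delete the last character.
Starting from "uniform": after the first operation, "munifor"; after the second, "munifo".

munifo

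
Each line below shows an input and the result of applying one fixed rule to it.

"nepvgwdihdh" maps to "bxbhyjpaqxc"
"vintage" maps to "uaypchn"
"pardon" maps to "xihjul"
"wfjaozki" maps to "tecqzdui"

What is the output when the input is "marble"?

vfygul

The pattern: shift every letter 6 places backward in the alphabet (wrapping around), then move the last 3 characters to the front (rotate right by 3).
Working it through for "marble": intermediate "gulvfy", final "vfygul".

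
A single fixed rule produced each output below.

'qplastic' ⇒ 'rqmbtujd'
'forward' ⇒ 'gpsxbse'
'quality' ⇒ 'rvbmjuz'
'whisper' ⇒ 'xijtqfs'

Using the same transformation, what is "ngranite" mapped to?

The transformation: shift every letter 1 place forward in the alphabet (wrapping around).
So "ngranite" becomes "ohsbojuf".

ohsbojuf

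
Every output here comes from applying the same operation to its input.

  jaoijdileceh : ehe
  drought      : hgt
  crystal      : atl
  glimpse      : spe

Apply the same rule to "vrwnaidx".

axd

Each output is the input with this applied: swap each adjacent pair of characters (1↔2, 3↔4, ...), then keep only the last 3 characters.
Applying both steps to "vrwnaidx": "rvnwiaxd", then "axd".
(Check on "jaoijdileceh": → "ajiodjlicehe" → "ehe" ✓)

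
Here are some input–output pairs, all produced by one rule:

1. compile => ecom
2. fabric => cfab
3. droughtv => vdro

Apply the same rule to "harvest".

Looking at the pairs, the operation is to move the last character to the front, then keep only the first 4 characters.
Starting from "harvest": after the first operation, "tharves"; after the second, "thar".

thar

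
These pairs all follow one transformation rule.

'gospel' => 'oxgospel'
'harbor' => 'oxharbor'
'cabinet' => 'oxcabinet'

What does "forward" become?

In each case the input is transformed by: prepend "ox".
Applying that to "forward" gives "oxforward".

oxforward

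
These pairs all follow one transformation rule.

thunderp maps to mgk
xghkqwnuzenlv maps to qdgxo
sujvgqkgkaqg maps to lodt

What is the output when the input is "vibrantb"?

okm

Looking at the pairs, the operation is to shift every letter 7 places backward in the alphabet (wrapping around), then keep one character in every 3, starting at position 1 (positions 1st, 4th, 7th, ...).
Applying both steps to "vibrantb": "obuktgmu", then "okm".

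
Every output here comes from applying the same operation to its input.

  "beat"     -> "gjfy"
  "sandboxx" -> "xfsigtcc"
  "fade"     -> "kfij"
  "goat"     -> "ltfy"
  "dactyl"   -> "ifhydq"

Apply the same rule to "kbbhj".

Rule — shift every letter 5 places forward in the alphabet (wrapping around).
Applying that to "kbbhj" gives "pggmo".

pggmo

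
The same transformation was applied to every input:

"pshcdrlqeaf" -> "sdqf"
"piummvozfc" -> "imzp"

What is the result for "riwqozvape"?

ioar

The rule is to move the first character to the end, then keep one character in every 3, starting at position 1 (positions 1st, 4th, 7th, ...).
For "riwqozvape" the result is "ioar".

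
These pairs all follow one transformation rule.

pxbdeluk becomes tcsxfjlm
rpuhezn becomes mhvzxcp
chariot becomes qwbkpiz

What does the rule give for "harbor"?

jwzpiz

In each case the input is transformed by: move the last 3 characters to the front (rotate right by 3), then shift every letter 8 places forward in the alphabet (wrapping around).
Working it through for "harbor": intermediate "borhar", final "jwzpiz".
(Check on "rpuhezn": → "eznrpuh" → "mhvzxcp" ✓)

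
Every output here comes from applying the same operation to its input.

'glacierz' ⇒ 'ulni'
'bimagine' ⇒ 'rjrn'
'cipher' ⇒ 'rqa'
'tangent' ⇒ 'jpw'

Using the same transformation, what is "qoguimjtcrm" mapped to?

Each output is the input with this applied: keep every other character starting from the second (positions 2nd, 4th, 6th, ...), then shift every letter 9 places forward in the alphabet (wrapping around).
Applying both steps to "qoguimjtcrm": "oumtr", then "xdvca".
(Check on "glacierz": → "lcez" → "ulni" ✓)

xdvca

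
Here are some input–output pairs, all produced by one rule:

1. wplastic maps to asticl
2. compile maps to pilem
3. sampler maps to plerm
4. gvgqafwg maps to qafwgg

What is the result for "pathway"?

hwayt

The rule is to delete the first 2 characters, then move the first character to the end.
"pathway" → "thway" → "hwayt".
(Check on "wplastic": → "lastic" → "asticl" ✓)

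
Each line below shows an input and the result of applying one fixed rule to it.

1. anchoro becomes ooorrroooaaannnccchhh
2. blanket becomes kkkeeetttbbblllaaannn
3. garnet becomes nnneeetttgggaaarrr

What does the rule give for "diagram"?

Rule — move the last 3 characters to the front (rotate right by 3), then repeat every character 3 times.
Applying both steps to "diagram": "ramdiag", then "rrraaammmdddiiiaaaggg".
(Check on "blanket": → "ketblan" → "kkkeeetttbbblllaaannn" ✓)

rrraaammmdddiiiaaaggg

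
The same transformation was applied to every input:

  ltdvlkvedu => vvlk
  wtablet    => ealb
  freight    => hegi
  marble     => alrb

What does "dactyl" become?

Looking at the pairs, the operation is to take characters alternately from the front and the back (1st, last, 2nd, 2nd-last, ...), then keep only the last 4 characters.
Starting from "dactyl": after the first operation, "dlayct"; after the second, "ayct".

ayct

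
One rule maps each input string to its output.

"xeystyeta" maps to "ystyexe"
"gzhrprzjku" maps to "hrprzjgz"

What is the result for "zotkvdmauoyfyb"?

tkvdmauoyfzo

Each output is the input with this applied: delete the last 2 characters, then move the first 2 characters to the end (rotate left by 2).
Starting from "zotkvdmauoyfyb": after the first operation, "zotkvdmauoyf"; after the second, "tkvdmauoyfzo".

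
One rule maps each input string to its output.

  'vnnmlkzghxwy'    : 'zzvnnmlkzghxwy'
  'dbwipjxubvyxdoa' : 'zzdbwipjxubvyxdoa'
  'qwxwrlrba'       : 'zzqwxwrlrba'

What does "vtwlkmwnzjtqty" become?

zzvtwlkmwnzjtqty

In each case the input is transformed by: prepend "zz".
For "vtwlkmwnzjtqty" the result is "zzvtwlkmwnzjtqty".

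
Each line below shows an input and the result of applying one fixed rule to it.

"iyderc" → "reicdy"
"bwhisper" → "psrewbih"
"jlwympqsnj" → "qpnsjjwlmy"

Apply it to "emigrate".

In each case the input is transformed by: swap the front and back halves of the string, then swap each adjacent pair of characters (1↔2, 3↔4, ...).
Applying both steps to "emigrate": "rateemig", then "aretmegi".

aretmegi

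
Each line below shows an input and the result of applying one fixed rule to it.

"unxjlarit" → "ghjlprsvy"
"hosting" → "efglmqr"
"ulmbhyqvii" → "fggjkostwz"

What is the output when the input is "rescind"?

Each output is the input with this applied: shift every letter 2 places backward in the alphabet (wrapping around), then sort the characters into alphabetical order.
Working it through for "rescind": intermediate "pcqaglb", final "abcglpq".

abcglpq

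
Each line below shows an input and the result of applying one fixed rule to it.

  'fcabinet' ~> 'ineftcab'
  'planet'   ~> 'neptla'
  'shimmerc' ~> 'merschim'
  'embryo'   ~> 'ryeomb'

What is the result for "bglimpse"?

The rule is to swap the first and last characters, then swap the front and back halves of the string.
On "bglimpse": the first step gives "eglimpsb", and the second then gives "mpsbegli".

mpsbegli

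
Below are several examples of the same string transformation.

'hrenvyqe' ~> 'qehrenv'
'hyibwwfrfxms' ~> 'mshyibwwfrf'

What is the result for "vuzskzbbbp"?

bpvuzskzb

In each case the input is transformed by: move the last 3 characters to the front (rotate right by 3), then delete the first character.
Applying that to "vuzskzbbbp" gives "bpvuzskzb".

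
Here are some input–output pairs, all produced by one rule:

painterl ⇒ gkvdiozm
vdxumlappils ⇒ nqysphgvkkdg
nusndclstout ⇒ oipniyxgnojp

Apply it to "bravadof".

Each output is the input with this applied: shift every letter 5 places backward in the alphabet (wrapping around), then move the last character to the front.
Working it through for "bravadof": intermediate "wmvqvyja", final "awmvqvyj".

awmvqvyj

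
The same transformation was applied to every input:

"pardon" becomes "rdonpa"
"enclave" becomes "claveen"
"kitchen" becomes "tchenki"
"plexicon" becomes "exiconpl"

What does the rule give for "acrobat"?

In each case the input is transformed by: move the first 2 characters to the end (rotate left by 2).
Applying that to "acrobat" gives "robatac".

robatac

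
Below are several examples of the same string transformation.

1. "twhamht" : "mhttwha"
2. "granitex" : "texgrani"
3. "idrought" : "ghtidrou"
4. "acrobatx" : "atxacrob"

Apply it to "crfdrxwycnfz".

nfzcrfdrxwyc

In each case the input is transformed by: move the last 3 characters to the front (rotate right by 3).
On "crfdrxwycnfz" that produces "nfzcrfdrxwyc".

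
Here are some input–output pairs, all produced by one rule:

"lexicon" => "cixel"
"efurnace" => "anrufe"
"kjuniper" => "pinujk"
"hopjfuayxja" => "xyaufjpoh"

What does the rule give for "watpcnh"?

The rule is to delete the last 2 characters, then reverse the string.
"watpcnh" → "watpc" → "cptaw".

cptaw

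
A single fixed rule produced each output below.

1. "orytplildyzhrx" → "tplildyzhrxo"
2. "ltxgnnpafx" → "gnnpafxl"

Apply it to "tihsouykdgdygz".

The pattern: move the first character to the end, then delete the first 2 characters.
Doing the same to "tihsouykdgdygz": "souykdgdygzt".

souykdgdygzt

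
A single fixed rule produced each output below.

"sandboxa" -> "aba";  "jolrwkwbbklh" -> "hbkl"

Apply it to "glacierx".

Rule — reverse the string, then keep one character in every 3, starting at position 1 (positions 1st, 4th, 7th, ...).
Working it through for "glacierx": intermediate "xreicalg", final "xil".

xil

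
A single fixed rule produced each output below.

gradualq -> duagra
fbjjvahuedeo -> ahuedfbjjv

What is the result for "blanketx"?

nkebla

Rule — delete the last 2 characters, then swap the front and back halves of the string.
"blanketx" → "blanke" → "nkebla".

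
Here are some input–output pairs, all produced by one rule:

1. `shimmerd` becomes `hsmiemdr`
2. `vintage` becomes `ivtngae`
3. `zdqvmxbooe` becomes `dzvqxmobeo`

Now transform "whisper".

In each case the input is transformed by: swap each adjacent pair of characters (1↔2, 3↔4, ...).
So "whisper" becomes "hwsiepr".

hwsiepr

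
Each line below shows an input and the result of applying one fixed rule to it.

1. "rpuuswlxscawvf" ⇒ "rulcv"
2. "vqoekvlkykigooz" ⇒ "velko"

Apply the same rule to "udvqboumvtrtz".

uqutz

The pattern: keep one character in every 3, starting at position 1 (positions 1st, 4th, 7th, ...).
Doing the same to "udvqboumvtrtz": "uqutz".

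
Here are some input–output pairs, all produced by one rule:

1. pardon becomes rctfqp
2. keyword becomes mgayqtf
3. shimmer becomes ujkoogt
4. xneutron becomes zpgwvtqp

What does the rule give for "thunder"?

vjwpfgt

Looking at the pairs, the operation is to shift every letter 2 places forward in the alphabet (wrapping around).
"thunder" → "vjwpfgt".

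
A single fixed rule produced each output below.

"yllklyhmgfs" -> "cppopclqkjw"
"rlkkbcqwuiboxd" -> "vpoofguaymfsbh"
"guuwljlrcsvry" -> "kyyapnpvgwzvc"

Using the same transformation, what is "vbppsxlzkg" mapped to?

Rule — shift every letter 4 places forward in the alphabet (wrapping around).
"vbppsxlzkg" → "zfttwbpdok".

zfttwbpdok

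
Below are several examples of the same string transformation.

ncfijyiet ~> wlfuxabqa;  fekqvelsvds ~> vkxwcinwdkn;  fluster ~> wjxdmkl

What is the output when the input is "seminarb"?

In each case the input is transformed by: move the last 2 characters to the front (rotate right by 2), then shift every letter 8 places backward in the alphabet (wrapping around).
"seminarb" → "jtkweafs".
(Check on "fekqvelsvds": → "dsfekqvelsv" → "vkxwcinwdkn" ✓)

jtkweafs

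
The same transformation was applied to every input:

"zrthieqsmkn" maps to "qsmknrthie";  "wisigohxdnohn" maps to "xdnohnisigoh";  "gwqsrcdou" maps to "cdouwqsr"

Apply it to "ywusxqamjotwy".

Looking at the pairs, the operation is to delete the first character, then swap the front and back halves of the string.
On "ywusxqamjotwy": the first step gives "wusxqamjotwy", and the second then gives "mjotwywusxqa".

mjotwywusxqa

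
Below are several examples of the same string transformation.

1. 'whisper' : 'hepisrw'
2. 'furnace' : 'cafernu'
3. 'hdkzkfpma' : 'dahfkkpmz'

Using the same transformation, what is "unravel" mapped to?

The transformation: sort the characters into alphabetical order, then swap each adjacent pair of characters (1↔2, 3↔4, ...).
For "unravel", step one produces "aelnruv"; step two turns that into "eanlurv".

eanlurv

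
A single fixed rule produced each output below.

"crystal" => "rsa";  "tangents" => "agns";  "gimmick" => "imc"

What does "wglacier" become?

Looking at the pairs, the operation is to keep every other character starting from the second (positions 2nd, 4th, 6th, ...).
So "wglacier" becomes "gair".

gair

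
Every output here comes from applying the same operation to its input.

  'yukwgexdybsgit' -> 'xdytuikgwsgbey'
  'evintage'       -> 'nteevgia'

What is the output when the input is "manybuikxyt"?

The transformation: take characters alternately from the front and the back (1st, last, 2nd, 2nd-last, ...), then move the last 2 characters to the front (rotate right by 2).
Starting from "manybuikxyt": after the first operation, "mtaynxykbiu"; after the second, "iumtaynxykb".

iumtaynxykb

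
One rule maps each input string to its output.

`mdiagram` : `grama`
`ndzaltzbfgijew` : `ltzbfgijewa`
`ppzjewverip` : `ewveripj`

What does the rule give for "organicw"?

nicwa

What's happening: delete the first 3 characters, then move the first character to the end.
Applying that to "organicw" gives "nicwa".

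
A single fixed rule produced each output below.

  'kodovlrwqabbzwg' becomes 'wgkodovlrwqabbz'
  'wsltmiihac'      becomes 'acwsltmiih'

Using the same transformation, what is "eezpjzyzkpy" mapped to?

The pattern: move the last 2 characters to the front (rotate right by 2).
For "eezpjzyzkpy" the result is "pyeezpjzyzk".

pyeezpjzyzk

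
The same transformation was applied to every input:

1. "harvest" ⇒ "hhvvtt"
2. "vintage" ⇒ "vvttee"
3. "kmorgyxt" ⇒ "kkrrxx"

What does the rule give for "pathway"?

Rule — keep one character in every 3, starting at position 1 (positions 1st, 4th, 7th, ...), then double every character.
Working it through for "pathway": intermediate "phy", final "pphhyy".

pphhyy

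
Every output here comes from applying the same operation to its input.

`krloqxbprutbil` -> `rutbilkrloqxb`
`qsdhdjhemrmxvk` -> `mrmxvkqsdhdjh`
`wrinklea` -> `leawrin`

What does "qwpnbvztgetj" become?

Rule — swap the front and back halves of the string, then delete the first character.
"qwpnbvztgetj" → "ztgetjqwpnbv" → "tgetjqwpnbv".

tgetjqwpnbv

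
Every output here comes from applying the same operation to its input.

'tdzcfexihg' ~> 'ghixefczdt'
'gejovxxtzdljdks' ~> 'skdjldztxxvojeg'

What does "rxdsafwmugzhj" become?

jhzgumwfasdxr

What's happening: reverse the string.
"rxdsafwmugzhj" → "jhzgumwfasdxr".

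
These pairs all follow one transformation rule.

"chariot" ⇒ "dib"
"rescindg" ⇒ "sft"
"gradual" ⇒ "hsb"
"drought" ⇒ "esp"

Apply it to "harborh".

What's happening: shift every letter 1 place forward in the alphabet (wrapping around), then keep only the first 3 characters.
For "harborh", step one produces "ibscpsi"; step two turns that into "ibs".

ibs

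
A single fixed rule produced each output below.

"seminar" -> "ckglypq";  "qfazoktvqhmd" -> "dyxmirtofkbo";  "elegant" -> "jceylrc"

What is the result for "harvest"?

yptcqrf

The pattern: move the first character to the end, then shift every letter 2 places backward in the alphabet (wrapping around).
Working it through for "harvest": intermediate "arvesth", final "yptcqrf".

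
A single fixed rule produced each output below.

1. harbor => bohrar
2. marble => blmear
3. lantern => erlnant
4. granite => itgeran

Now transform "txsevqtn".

qttnxsev

What's happening: swap the first and last characters, then move the last 3 characters to the front (rotate right by 3).
Starting from "txsevqtn": after the first operation, "nxsevqtt"; after the second, "qttnxsev".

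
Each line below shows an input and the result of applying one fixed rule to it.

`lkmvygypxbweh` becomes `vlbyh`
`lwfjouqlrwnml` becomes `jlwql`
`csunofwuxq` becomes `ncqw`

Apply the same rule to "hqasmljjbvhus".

shvjs

Rule — keep one character in every 3, starting at position 1 (positions 1st, 4th, 7th, ...), then swap each adjacent pair of characters (1↔2, 3↔4, ...).
On "hqasmljjbvhus": the first step gives "hsjvs", and the second then gives "shvjs".
(Check on "lwfjouqlrwnml": → "ljqwl" → "jlwql" ✓)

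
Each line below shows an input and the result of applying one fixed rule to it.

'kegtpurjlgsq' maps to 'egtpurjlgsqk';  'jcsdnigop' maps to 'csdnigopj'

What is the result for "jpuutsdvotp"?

puutsdvotpj

The rule is to move the first character to the end.
On "jpuutsdvotp" that produces "puutsdvotpj".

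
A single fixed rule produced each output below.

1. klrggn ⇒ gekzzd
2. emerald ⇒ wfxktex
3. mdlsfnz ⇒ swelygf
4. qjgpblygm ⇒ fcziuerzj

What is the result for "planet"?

Rule — swap the first and last characters, then shift every letter 7 places backward in the alphabet (wrapping around).
Working it through for "planet": intermediate "tlanep", final "metgxi".

metgxi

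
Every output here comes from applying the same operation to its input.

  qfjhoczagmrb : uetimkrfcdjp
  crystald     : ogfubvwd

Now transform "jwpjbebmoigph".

skmzsmeheprlj

In each case the input is transformed by: shift every letter 3 places forward in the alphabet (wrapping around), then move the last 2 characters to the front (rotate right by 2).
For "jwpjbebmoigph" the result is "skmzsmeheprlj".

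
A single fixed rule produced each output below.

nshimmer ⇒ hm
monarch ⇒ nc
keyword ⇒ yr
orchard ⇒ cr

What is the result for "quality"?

at

In each case the input is transformed by: keep one character in every 3, starting at position 3 (positions 3rd, 6th, 9th, ...).
Applying that to "quality" gives "at".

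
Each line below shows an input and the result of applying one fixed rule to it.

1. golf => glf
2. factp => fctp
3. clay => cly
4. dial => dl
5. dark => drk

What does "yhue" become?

yh

Each output is the input with this applied: remove every vowel.
For "yhue" the result is "yh".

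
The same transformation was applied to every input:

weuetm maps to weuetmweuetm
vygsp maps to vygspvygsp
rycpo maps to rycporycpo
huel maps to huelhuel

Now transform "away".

Rule — write the whole string twice.
For "away" the result is "awayaway".

awayaway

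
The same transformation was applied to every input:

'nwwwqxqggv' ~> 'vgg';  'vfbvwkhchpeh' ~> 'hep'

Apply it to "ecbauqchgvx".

In each case the input is transformed by: reverse the string, then keep only the first 3 characters.
Starting from "ecbauqchgvx": after the first operation, "xvghcquabce"; after the second, "xvg".

xvg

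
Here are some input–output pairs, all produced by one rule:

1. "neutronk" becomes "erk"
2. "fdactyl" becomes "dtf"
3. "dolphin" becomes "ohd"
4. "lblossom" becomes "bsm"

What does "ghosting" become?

htg

Each output is the input with this applied: move the first character to the end, then keep one character in every 3, starting at position 1 (positions 1st, 4th, 7th, ...).
On "ghosting" that produces "htg".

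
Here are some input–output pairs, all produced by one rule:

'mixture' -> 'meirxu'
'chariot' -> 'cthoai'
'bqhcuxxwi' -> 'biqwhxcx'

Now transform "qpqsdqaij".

The transformation: take characters alternately from the front and the back (1st, last, 2nd, 2nd-last, ...), then delete the last character.
For "qpqsdqaij", step one produces "qjpiqasqd"; step two turns that into "qjpiqasq".

qjpiqasq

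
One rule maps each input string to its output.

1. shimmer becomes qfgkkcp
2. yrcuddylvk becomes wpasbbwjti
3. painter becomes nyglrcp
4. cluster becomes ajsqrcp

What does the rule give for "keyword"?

Rule — shift every letter 2 places backward in the alphabet (wrapping around).
"keyword" → "icwumpb".

icwumpb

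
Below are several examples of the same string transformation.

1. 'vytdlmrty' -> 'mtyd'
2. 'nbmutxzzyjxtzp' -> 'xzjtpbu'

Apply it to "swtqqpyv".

What's happening: keep every other character starting from the second (positions 2nd, 4th, 6th, ...), then move the first 2 characters to the end (rotate left by 2).
"swtqqpyv" → "pvwq".

pvwq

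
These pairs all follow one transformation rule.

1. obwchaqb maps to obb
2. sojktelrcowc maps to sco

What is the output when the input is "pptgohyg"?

pgp

In each case the input is transformed by: take characters alternately from the front and the back (1st, last, 2nd, 2nd-last, ...), then keep only the first 3 characters.
For "pptgohyg", step one produces "pgpythgo"; step two turns that into "pgp".
(Check on "sojktelrcowc": → "scowjokctrel" → "sco" ✓)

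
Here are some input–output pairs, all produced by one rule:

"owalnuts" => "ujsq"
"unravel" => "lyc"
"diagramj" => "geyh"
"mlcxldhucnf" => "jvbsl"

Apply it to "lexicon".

Looking at the pairs, the operation is to keep every other character starting from the second (positions 2nd, 4th, 6th, ...), then shift every letter 2 places backward in the alphabet (wrapping around).
For "lexicon", step one produces "eio"; step two turns that into "cgm".
(Check on "owalnuts": → "wlus" → "ujsq" ✓)

cgm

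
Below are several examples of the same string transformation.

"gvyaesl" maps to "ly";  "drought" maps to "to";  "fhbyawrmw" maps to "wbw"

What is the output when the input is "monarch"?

hn

The pattern: move the last 3 characters to the front (rotate right by 3), then keep one character in every 3, starting at position 3 (positions 3rd, 6th, 9th, ...).
Working it through for "monarch": intermediate "rchmona", final "hn".
(Check on "gvyaesl": → "eslgvya" → "ly" ✓)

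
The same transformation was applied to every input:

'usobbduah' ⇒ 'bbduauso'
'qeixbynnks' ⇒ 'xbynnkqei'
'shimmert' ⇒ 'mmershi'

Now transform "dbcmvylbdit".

mvylbdidbc

Each output is the input with this applied: delete the last character, then move the first 3 characters to the end (rotate left by 3).
On "dbcmvylbdit" that produces "mvylbdidbc".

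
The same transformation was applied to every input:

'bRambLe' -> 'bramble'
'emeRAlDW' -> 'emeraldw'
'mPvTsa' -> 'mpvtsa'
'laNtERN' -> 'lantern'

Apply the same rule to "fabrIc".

Rule — convert every letter to lowercase.
Applying that to "fabrIc" gives "fabric".

fabric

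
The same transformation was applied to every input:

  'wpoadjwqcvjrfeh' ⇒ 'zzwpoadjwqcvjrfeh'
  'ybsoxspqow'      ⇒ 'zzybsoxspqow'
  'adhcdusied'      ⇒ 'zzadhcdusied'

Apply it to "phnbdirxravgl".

zzphnbdirxravgl

The rule is to prepend "zz".
For "phnbdirxravgl" the result is "zzphnbdirxravgl".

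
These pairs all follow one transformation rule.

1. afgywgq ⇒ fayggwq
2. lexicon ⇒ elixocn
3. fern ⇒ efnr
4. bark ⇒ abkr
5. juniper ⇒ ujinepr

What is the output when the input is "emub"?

mebu

Each output is the input with this applied: swap each adjacent pair of characters (1↔2, 3↔4, ...).
So "emub" becomes "mebu".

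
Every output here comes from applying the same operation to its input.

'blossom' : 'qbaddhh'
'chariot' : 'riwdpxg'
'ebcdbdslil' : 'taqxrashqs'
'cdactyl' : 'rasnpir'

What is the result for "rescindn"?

Looking at the pairs, the operation is to take characters alternately from the front and the back (1st, last, 2nd, 2nd-last, ...), then shift every letter 11 places backward in the alphabet (wrapping around).
Starting from "rescindn": after the first operation, "rnedsnci"; after the second, "gctshcrx".

gctshcrx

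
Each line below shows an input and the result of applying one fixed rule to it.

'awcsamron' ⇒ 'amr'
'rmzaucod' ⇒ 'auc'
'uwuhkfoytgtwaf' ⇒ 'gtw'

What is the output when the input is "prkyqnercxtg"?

In each case the input is transformed by: move the last 2 characters to the front (rotate right by 2), then keep only the last 3 characters.
Doing the same to "prkyqnercxtg": "rcx".
(Check on "uwuhkfoytgtwaf": → "afuwuhkfoytgtw" → "gtw" ✓)

rcx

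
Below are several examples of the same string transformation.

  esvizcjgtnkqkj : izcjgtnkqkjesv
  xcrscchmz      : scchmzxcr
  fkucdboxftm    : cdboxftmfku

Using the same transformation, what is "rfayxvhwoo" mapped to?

Each output is the input with this applied: move the first 3 characters to the end (rotate left by 3).
On "rfayxvhwoo" that produces "yxvhwoorfa".

yxvhwoorfa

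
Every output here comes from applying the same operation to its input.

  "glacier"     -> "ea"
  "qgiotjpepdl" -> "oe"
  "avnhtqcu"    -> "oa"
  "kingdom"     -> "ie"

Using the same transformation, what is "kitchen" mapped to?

The transformation: shift every letter 2 places backward in the alphabet (wrapping around), then keep only the vowels.
Applying that to "kitchen" gives "ia".

ia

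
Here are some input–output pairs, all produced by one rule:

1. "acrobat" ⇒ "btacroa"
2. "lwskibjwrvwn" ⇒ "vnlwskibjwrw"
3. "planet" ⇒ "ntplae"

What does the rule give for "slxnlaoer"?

orslxnlae

Looking at the pairs, the operation is to move the last 2 characters to the front (rotate right by 2), then swap the first and last characters.
Applying both steps to "slxnlaoer": "erslxnlao", then "orslxnlae".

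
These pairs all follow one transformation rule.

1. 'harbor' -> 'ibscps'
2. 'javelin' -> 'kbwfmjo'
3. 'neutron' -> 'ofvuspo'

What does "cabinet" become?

What's happening: shift every letter 1 place forward in the alphabet (wrapping around).
Doing the same to "cabinet": "dbcjofu".

dbcjofu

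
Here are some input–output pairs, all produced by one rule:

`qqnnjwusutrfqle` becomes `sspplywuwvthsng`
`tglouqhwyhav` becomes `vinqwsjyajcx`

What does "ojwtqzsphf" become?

Each output is the input with this applied: shift every letter 2 places forward in the alphabet (wrapping around).
Applying that to "ojwtqzsphf" gives "qlyvsburjh".

qlyvsburjh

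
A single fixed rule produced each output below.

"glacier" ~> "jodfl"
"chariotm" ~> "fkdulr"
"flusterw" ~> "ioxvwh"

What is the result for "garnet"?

Looking at the pairs, the operation is to shift every letter 3 places forward in the alphabet (wrapping around), then delete the last 2 characters.
So "garnet" becomes "jduq".

jduq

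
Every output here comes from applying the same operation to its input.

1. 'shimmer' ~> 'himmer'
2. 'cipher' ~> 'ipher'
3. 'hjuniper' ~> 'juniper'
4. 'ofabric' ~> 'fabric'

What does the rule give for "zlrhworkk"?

lrhworkk

What's happening: delete the first character.
"zlrhworkk" → "lrhworkk".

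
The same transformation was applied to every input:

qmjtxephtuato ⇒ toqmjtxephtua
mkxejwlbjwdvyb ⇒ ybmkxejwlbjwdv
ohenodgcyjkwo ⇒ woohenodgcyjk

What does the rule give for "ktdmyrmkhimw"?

mwktdmyrmkhi

Rule — move the last 2 characters to the front (rotate right by 2).
Applying that to "ktdmyrmkhimw" gives "mwktdmyrmkhi".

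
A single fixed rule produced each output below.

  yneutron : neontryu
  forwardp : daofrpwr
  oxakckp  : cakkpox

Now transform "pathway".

aaphwty

Rule — sort the characters into alphabetical order, then swap each adjacent pair of characters (1↔2, 3↔4, ...).
"pathway" → "aahptwy" → "aaphwty".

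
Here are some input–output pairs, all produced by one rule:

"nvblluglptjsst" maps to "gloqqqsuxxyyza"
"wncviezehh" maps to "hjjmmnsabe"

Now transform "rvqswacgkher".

The transformation: sort the characters into alphabetical order, then shift every letter 5 places forward in the alphabet (wrapping around).
Working it through for "rvqswacgkher": intermediate "aceghkqrrsvw", final "fhjlmpvwwxab".

fhjlmpvwwxab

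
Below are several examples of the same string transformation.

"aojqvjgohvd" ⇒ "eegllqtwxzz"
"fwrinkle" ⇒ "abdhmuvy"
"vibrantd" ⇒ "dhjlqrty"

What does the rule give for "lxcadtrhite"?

bhjjnqstuxy

Rule — shift every letter 10 places backward in the alphabet (wrapping around), then sort the characters into alphabetical order.
Working it through for "lxcadtrhite": intermediate "bnsqtjhxyju", final "bhjjnqstuxy".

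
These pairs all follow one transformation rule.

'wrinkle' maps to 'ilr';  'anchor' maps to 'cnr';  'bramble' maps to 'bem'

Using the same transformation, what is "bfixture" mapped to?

eitx

In each case the input is transformed by: sort the characters into alphabetical order, then keep every other character starting from the second (positions 2nd, 4th, 6th, ...).
Working it through for "bfixture": intermediate "befirtux", final "eitx".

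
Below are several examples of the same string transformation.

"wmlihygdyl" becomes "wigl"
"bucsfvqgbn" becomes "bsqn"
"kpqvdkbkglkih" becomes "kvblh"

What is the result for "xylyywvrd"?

xyv

Looking at the pairs, the operation is to keep one character in every 3, starting at position 1 (positions 1st, 4th, 7th, ...).
On "xylyywvrd" that produces "xyv".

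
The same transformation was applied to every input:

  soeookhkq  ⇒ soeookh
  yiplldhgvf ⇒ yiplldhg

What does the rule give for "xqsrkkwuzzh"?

xqsrkkwuz

The rule is to delete the last 2 characters.
For "xqsrkkwuzzh" the result is "xqsrkkwuz".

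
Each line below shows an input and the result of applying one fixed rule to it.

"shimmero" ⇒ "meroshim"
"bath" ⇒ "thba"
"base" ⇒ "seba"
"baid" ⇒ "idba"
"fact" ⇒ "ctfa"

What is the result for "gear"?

arge

Each output is the input with this applied: swap the front and back halves of the string.
So "gear" becomes "arge".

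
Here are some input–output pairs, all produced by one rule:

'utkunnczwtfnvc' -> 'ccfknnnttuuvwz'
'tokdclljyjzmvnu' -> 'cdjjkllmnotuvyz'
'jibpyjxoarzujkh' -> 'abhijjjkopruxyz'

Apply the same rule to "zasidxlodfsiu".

addfiilossuxz

The transformation: sort the characters into alphabetical order.
Doing the same to "zasidxlodfsiu": "addfiilossuxz".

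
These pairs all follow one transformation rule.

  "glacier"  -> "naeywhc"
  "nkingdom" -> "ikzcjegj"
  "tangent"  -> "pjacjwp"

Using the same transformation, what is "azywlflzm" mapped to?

ivhbhsuvw

Each output is the input with this applied: reverse the string, then shift every letter 4 places backward in the alphabet (wrapping around).
"azywlflzm" → "mzlflwyza" → "ivhbhsuvw".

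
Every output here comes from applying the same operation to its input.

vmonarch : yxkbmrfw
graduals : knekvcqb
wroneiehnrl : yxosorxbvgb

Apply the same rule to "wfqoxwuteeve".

The rule is to shift every letter 10 places forward in the alphabet (wrapping around), then move the first 2 characters to the end (rotate left by 2).
Applying both steps to "wfqoxwuteeve": "gpayhgedoofo", then "ayhgedoofogp".

ayhgedoofogp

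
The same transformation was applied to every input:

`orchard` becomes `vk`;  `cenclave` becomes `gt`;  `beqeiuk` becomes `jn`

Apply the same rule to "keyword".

rk

Each output is the input with this applied: keep one character in every 3, starting at position 3 (positions 3rd, 6th, 9th, ...), then shift every letter 7 places backward in the alphabet (wrapping around).
Working it through for "keyword": intermediate "yr", final "rk".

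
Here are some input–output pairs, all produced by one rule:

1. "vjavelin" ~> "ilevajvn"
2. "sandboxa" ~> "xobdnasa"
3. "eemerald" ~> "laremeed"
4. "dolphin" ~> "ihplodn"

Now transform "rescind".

Looking at the pairs, the operation is to move the last character to the front, then reverse the string.
So "rescind" becomes "nicserd".
(Check on "eemerald": → "deemeral" → "laremeed" ✓)

nicserd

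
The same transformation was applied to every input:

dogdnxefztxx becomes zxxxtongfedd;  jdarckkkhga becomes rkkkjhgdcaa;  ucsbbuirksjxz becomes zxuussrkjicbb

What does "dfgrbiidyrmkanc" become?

yrrnmkiigfddcba

Rule — sort the characters into reverse alphabetical order.
So "dfgrbiidyrmkanc" becomes "yrrnmkiigfddcba".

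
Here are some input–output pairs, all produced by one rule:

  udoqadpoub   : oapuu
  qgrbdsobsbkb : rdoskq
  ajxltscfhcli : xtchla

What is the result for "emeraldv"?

Rule — move the first 2 characters to the end (rotate left by 2), then keep every other character starting from the first (positions 1st, 3rd, 5th, ...).
For "emeraldv", step one produces "eraldvem"; step two turns that into "eade".

eade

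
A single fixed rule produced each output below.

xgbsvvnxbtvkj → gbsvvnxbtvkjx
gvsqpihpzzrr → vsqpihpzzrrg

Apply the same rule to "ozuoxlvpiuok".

The rule is to move the first character to the end.
For "ozuoxlvpiuok" the result is "zuoxlvpiuoko".

zuoxlvpiuoko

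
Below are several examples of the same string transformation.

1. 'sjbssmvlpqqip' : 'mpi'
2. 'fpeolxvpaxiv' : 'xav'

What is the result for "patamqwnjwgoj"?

What's happening: keep one character in every 3, starting at position 3 (positions 3rd, 6th, 9th, ...), then delete the first character.
On "patamqwnjwgoj": the first step gives "tqjo", and the second then gives "qjo".
(Check on "fpeolxvpaxiv": → "exav" → "xav" ✓)

qjo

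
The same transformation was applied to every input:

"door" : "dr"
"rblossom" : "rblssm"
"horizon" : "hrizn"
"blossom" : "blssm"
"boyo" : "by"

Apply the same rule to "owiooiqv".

What's happening: remove every "o".
So "owiooiqv" becomes "wiiqv".

wiiqv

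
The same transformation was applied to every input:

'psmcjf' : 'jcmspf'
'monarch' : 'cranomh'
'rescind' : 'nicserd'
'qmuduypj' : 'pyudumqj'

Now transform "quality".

tilauqy

The pattern: move the last character to the front, then reverse the string.
Applying both steps to "quality": "yqualit", then "tilauqy".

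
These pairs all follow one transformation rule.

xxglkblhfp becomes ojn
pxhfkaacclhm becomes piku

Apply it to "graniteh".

ib

Each output is the input with this applied: shift every letter 8 places forward in the alphabet (wrapping around), then keep one character in every 3, starting at position 3 (positions 3rd, 6th, 9th, ...).
Working it through for "graniteh": intermediate "ozivqbmp", final "ib".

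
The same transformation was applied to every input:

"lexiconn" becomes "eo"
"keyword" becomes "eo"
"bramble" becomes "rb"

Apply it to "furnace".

Looking at the pairs, the operation is to take characters alternately from the front and the back (1st, last, 2nd, 2nd-last, ...), then keep one character in every 3, starting at position 3 (positions 3rd, 6th, 9th, ...).
For "furnace" the result is "ua".

ua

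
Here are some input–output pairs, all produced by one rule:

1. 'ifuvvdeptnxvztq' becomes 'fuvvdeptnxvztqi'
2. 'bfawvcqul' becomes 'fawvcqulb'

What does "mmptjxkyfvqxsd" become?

mptjxkyfvqxsdm

The pattern: move the first character to the end.
So "mmptjxkyfvqxsd" becomes "mptjxkyfvqxsdm".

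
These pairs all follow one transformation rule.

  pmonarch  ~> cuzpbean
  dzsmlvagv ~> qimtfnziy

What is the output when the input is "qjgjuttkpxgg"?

dtwttkwchxgg

Looking at the pairs, the operation is to take characters alternately from the front and the back (1st, last, 2nd, 2nd-last, ...), then shift every letter 13 places forward in the alphabet (wrapping around) — i.e. ROT13.
For "qjgjuttkpxgg", step one produces "qgjggxjpuktt"; step two turns that into "dtwttkwchxgg".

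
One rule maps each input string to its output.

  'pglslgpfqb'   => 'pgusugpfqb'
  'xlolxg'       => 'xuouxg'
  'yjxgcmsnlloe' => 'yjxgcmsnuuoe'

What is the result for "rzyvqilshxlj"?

Each output is the input with this applied: replace every "l" with "u".
For "rzyvqilshxlj" the result is "rzyvqiushxuj".

rzyvqiushxuj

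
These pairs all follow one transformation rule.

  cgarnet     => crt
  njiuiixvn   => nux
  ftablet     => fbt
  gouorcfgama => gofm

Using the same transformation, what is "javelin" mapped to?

Looking at the pairs, the operation is to keep one character in every 3, starting at position 1 (positions 1st, 4th, 7th, ...).
Doing the same to "javelin": "jen".

jen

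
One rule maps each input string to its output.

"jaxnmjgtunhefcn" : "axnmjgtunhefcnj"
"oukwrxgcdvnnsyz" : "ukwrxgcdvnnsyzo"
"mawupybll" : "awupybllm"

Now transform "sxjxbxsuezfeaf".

Each output is the input with this applied: move the first character to the end.
Doing the same to "sxjxbxsuezfeaf": "xjxbxsuezfeafs".

xjxbxsuezfeafs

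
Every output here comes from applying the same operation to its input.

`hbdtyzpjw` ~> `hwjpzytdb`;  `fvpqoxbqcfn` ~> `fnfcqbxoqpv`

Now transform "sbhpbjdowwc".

scwwodjbphb

The pattern: move the first character to the end, then reverse the string.
For "sbhpbjdowwc", step one produces "bhpbjdowwcs"; step two turns that into "scwwodjbphb".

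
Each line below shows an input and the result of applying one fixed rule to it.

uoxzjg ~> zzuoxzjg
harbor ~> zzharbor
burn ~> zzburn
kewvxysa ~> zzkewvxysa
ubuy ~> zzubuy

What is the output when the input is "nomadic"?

zznomadic

The transformation: prepend "zz".
For "nomadic" the result is "zznomadic".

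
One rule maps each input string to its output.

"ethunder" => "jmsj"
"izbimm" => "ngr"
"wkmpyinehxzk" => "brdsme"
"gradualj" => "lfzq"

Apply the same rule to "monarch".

rswm

What's happening: keep every other character starting from the first (positions 1st, 3rd, 5th, ...), then shift every letter 5 places forward in the alphabet (wrapping around).
"monarch" → "mnrh" → "rswm".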